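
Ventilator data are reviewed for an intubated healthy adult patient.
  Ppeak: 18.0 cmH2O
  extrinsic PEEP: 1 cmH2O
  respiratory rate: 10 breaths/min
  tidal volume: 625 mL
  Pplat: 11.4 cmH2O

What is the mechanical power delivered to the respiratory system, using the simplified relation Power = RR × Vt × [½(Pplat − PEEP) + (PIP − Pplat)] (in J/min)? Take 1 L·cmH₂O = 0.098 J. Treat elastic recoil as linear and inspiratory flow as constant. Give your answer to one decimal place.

Per-breath work = Vt × [½(Pplat−PEEP) + (PIP−Pplat)] = 0.625 × [0.5×10.4 + 6.6] = 0.625 × 11.8 = 7.375 L·cmH2O.
Power = 10 × 7.375 = 73.75 L·cmH2O/min.
× 0.098 J/(L·cmH2O) → 7.228 J/min.

7.2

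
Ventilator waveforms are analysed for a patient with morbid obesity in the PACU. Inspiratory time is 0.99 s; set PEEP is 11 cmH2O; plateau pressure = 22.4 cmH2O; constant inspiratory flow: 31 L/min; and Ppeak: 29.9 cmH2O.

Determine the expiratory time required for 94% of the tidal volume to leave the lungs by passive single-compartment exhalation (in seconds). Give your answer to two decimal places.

Flow: 31 L/min ÷ 60 = 0.5167 L/s.
Vt = flow × Ti = 0.5167 L/s × 0.99 s × 1000 mL/L = 511.53 mL.
R = (PIP − Pplat)/V̇ = (29.9 − 22.4) / 0.5167 = 7.5/0.5167 = 14.515 cmH2O·s/L.
C = Vt/(Pplat − PEEP) = 511.53 / (22.4 − 11) = 511.53/11.4 = 44.871 mL/cmH2O.
τ = R × C = 14.515 × 0.04487 L/cmH2O = 0.6513 s.
t = −τ·ln(1 − 0.94) = −0.6513·ln(0.06) = 1.832 s.

1.83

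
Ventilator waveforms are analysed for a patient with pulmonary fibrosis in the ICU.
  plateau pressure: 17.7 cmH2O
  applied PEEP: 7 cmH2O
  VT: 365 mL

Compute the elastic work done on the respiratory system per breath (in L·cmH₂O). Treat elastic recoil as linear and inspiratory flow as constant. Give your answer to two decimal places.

Elastic work ≈ ½ × (Pplat − PEEP) × Vt = 0.5 × (17.7 − 7) × 0.365 L = 0.5 × 10.7 × 0.365 = 1.953 L·cmH2O.

1.95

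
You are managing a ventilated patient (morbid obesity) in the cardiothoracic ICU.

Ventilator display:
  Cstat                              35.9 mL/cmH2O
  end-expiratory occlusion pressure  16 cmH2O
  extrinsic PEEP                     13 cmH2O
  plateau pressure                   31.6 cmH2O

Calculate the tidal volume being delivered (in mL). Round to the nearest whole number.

End-expiratory occlusion gives total PEEP = 16 cmH2O (intrinsic PEEP = 16 − 13 = 3). Use total PEEP for the elastic gradient.
Vt = Cstat × (Pplat − PEEPtotal) = 35.9 × (31.6 − 16) = 35.9 × 15.6 = 560.04 mL.

560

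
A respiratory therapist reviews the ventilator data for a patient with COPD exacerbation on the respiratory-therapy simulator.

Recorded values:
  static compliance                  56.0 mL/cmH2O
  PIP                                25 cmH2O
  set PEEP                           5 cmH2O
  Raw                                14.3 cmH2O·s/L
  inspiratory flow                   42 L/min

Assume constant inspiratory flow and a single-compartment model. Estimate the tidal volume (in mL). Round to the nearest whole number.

559

Flow: 42 L/min ÷ 60 = 0.7 L/s.
Equation of motion (constant flow): PIP = Vt/C + R·V̇ + PEEP.
Vt/C = PIP − R·V̇ − PEEP = 25 − 10.01 − 5 = 9.99 cmH2O.
Vt = C × 9.99 = 56.0 × 9.99 = 559.44 mL.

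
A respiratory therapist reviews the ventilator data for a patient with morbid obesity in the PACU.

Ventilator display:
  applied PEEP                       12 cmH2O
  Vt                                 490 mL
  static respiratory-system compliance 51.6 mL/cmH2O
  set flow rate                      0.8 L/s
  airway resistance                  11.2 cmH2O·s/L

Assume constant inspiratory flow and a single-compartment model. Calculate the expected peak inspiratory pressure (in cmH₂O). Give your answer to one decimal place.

Equation of motion (constant flow): PIP = Vt/C + R·V̇ + PEEP.
PIP = 490/51.6 + 11.2×0.8 + 12 = 9.496 + 8.96 + 12 = 30.456 cmH2O.

30.5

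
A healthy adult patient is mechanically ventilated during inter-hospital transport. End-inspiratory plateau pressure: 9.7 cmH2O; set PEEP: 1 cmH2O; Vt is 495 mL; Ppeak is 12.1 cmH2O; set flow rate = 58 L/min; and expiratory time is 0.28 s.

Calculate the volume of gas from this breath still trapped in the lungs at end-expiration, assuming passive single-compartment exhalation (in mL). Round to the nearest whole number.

68

Flow: 58 L/min ÷ 60 = 0.9667 L/s.
R = (PIP − Pplat)/V̇ = (12.1 − 9.7) / 0.9667 = 2.4/0.9667 = 2.483 cmH2O·s/L.
C = Vt/(Pplat − PEEP) = 495.0 / (9.7 − 1) = 495.0/8.7 = 56.897 mL/cmH2O.
τ = R × C = 2.483 × 0.0569 L/cmH2O = 0.1413 s.
Fraction remaining = e^(−Te/τ) = e^(−0.28/0.1413) = 0.1378.
Trapped volume = 495.0 × 0.1378 = 68.211 mL.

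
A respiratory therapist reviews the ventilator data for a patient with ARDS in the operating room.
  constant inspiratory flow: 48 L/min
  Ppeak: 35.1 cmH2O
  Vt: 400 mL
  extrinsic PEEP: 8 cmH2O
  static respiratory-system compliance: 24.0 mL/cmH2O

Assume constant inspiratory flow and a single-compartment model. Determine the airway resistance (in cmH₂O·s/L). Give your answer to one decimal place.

Flow: 48 L/min ÷ 60 = 0.8 L/s.
Equation of motion (constant flow): PIP = Vt/C + R·V̇ + PEEP.
R·V̇ = PIP − Vt/C − PEEP = 35.1 − 400/24.0 − 8 = 35.1 − 16.667 − 8 = 10.433 cmH2O.
R = 10.433 / 0.8 = 13.041 cmH2O·s/L.

13.0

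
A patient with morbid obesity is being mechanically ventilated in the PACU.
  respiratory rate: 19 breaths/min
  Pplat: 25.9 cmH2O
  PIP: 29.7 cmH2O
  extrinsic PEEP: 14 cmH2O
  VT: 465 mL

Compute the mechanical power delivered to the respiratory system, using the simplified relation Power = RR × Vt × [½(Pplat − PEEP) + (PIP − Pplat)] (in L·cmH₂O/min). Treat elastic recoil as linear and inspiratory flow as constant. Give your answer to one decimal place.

86.1

Per-breath work = Vt × [½(Pplat−PEEP) + (PIP−Pplat)] = 0.465 × [0.5×11.9 + 3.8] = 0.465 × 9.75 = 4.534 L·cmH2O.
Power = 19 × 4.534 = 86.146 L·cmH2O/min.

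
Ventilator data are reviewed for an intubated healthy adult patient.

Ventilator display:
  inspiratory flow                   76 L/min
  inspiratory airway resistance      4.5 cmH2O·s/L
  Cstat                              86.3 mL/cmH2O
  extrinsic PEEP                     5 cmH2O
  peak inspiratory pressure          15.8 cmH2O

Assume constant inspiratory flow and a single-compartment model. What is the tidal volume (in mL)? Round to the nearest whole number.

440

Flow: 76 L/min ÷ 60 = 1.2667 L/s.
Equation of motion (constant flow): PIP = Vt/C + R·V̇ + PEEP.
Vt/C = PIP − R·V̇ − PEEP = 15.8 − 5.7 − 5 = 5.1 cmH2O.
Vt = C × 5.1 = 86.3 × 5.1 = 440.13 mL.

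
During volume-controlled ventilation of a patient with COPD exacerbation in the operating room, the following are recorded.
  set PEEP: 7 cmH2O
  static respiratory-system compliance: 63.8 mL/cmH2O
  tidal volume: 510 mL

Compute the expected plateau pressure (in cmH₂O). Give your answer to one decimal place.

15.0

Pplat = PEEP + Vt / Cstat = 7 + 510 / 63.8 = 7 + 7.994 = 14.994 cmH2O.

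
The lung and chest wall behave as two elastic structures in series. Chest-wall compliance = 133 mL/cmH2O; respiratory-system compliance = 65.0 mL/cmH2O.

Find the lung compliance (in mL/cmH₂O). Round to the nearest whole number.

127

1/CL = 1/Crs − 1/Ccw.
1/CL = 1/65.0 − 1/133 = 0.007866.
CL = 127.13 mL/cmH2O.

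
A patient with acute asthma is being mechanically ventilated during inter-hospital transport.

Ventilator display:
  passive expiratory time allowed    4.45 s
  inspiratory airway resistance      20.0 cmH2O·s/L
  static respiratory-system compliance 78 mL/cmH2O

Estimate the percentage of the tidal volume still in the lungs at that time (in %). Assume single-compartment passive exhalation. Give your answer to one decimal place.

τ = R × C = 20.0 × 78 mL/cmH2O = 20.0 × 0.078 L/cmH2O = 1.56 s.
Passive exhalation: V(t)/V₀ = e^(−t/τ) = e^(−4.45/1.56) = 0.0577.
Fraction remaining = 0.0577 → 5.77%.

5.8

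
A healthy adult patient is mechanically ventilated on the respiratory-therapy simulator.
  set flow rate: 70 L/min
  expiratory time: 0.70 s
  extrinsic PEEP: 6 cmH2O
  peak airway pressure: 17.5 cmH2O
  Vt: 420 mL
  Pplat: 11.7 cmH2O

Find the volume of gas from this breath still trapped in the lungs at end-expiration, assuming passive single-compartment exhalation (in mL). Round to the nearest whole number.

62

Flow: 70 L/min ÷ 60 = 1.1667 L/s.
R = (PIP − Pplat)/V̇ = (17.5 − 11.7) / 1.1667 = 5.8/1.1667 = 4.971 cmH2O·s/L.
C = Vt/(Pplat − PEEP) = 420.0 / (11.7 − 6) = 420.0/5.7 = 73.684 mL/cmH2O.
τ = R × C = 4.971 × 0.07368 L/cmH2O = 0.3663 s.
Fraction remaining = e^(−Te/τ) = e^(−0.70/0.3663) = 0.1479.
Trapped volume = 420.0 × 0.1479 = 62.118 mL.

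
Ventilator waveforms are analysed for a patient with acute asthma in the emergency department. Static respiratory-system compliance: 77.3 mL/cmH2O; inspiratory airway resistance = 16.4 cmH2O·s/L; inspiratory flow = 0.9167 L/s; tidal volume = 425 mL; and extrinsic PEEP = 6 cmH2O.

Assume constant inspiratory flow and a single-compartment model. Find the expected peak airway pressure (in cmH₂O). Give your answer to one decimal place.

26.5

Equation of motion (constant flow): PIP = Vt/C + R·V̇ + PEEP.
PIP = 425/77.3 + 16.4×0.9167 + 6 = 5.498 + 15.034 + 6 = 26.532 cmH2O.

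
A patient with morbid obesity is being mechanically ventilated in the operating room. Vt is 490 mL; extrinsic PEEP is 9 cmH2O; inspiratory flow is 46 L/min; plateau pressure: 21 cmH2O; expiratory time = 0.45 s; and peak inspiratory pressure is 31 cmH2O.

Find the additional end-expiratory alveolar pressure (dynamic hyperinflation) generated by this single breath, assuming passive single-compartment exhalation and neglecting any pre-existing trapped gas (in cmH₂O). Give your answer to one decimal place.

Flow: 46 L/min ÷ 60 = 0.7667 L/s.
R = (PIP − Pplat)/V̇ = (31 − 21) / 0.7667 = 10.0/0.7667 = 13.043 cmH2O·s/L.
C = Vt/(Pplat − PEEP) = 490.0 / (21 − 9) = 490.0/12.0 = 40.833 mL/cmH2O.
τ = R × C = 13.043 × 0.04083 L/cmH2O = 0.5325 s.
Fraction remaining = e^(−Te/τ) = e^(−0.45/0.5325) = 0.4295; trapped volume = 490.0 × 0.4295 = 210.46 mL.
Additional alveolar pressure from trapping ≈ V_trapped / C = 210.46 / 40.833 = 5.154 cmH2O.

5.2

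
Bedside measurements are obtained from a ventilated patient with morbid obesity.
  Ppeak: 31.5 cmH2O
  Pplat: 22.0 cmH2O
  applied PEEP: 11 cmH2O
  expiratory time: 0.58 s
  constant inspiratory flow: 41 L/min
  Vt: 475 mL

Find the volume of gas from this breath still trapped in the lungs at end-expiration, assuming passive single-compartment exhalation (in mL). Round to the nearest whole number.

Flow: 41 L/min ÷ 60 = 0.6833 L/s.
R = (PIP − Pplat)/V̇ = (31.5 − 22.0) / 0.6833 = 9.5/0.6833 = 13.903 cmH2O·s/L.
C = Vt/(Pplat − PEEP) = 475.0 / (22.0 − 11) = 475.0/11.0 = 43.182 mL/cmH2O.
τ = R × C = 13.903 × 0.04318 L/cmH2O = 0.6003 s.
Fraction remaining = e^(−Te/τ) = e^(−0.58/0.6003) = 0.3805.
Trapped volume = 475.0 × 0.3805 = 180.74 mL.

181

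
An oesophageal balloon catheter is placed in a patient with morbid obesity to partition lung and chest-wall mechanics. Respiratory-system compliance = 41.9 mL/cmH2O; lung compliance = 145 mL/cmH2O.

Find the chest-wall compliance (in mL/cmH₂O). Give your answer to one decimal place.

1/Ccw = 1/Crs − 1/CL.
1/Ccw = 1/41.9 − 1/145 = 0.01697.
Ccw = 58.928 mL/cmH2O.

58.9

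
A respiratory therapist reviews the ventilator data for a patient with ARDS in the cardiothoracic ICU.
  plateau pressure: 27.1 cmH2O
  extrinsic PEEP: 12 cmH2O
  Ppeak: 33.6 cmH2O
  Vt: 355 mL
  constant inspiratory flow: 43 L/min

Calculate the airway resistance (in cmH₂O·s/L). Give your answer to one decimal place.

Flow: 43 L/min ÷ 60 = 0.7167 L/s.
Raw = (PIP − Pplat) / flow = (33.6 − 27.1) / 0.7167 = 6.5 / 0.7167 = 9.069 cmH2O·s/L.

9.1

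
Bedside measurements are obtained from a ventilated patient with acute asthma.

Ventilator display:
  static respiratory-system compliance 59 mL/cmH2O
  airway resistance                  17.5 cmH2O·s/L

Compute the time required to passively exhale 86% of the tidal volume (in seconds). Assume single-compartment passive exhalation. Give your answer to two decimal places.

2.03

τ = R × C = 17.5 × 59 mL/cmH2O = 17.5 × 0.059 L/cmH2O = 1.033 s.
Exhaled fraction f = 1 − e^(−t/τ) → t = −τ·ln(1 − f) = −1.033·ln(0.14) = 2.031 s.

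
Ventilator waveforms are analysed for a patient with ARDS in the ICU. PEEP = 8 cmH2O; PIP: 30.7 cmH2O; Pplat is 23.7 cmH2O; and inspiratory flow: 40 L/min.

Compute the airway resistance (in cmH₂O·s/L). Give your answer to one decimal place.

Flow: 40 L/min ÷ 60 = 0.6667 L/s.
Raw = (PIP − Pplat) / flow = (30.7 − 23.7) / 0.6667 = 7.0 / 0.6667 = 10.499 cmH2O·s/L.

10.5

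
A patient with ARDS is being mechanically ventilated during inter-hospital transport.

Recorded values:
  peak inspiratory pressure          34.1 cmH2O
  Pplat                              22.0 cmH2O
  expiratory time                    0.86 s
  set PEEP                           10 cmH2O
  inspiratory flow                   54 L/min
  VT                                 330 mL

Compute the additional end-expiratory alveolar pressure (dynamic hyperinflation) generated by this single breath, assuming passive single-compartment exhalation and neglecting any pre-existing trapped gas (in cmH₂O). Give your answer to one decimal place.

1.2

Flow: 54 L/min ÷ 60 = 0.9 L/s.
R = (PIP − Pplat)/V̇ = (34.1 − 22.0) / 0.9 = 12.1/0.9 = 13.444 cmH2O·s/L.
C = Vt/(Pplat − PEEP) = 330.0 / (22.0 − 10) = 330.0/12.0 = 27.5 mL/cmH2O.
τ = R × C = 13.444 × 0.0275 L/cmH2O = 0.3697 s.
Fraction remaining = e^(−Te/τ) = e^(−0.86/0.3697) = 0.09767; trapped volume = 330.0 × 0.09767 = 32.231 mL.
Additional alveolar pressure from trapping ≈ V_trapped / C = 32.231 / 27.5 = 1.172 cmH2O.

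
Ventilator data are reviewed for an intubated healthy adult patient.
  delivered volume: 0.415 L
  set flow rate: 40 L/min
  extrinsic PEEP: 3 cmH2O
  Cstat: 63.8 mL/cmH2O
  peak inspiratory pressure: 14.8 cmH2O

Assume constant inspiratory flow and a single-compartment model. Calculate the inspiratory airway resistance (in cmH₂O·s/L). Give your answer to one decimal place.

Flow: 40 L/min ÷ 60 = 0.6667 L/s.
Equation of motion (constant flow): PIP = Vt/C + R·V̇ + PEEP.
R·V̇ = PIP − Vt/C − PEEP = 14.8 − 415/63.8 − 3 = 14.8 − 6.505 − 3 = 5.295 cmH2O.
R = 5.295 / 0.6667 = 7.942 cmH2O·s/L.

7.9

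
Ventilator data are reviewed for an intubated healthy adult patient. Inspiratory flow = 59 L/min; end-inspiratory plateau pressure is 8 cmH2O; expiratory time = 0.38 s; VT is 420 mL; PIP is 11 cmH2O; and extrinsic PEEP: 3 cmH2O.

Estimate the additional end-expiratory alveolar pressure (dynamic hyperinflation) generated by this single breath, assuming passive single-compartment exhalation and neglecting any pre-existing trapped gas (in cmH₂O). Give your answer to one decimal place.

1.1

Flow: 59 L/min ÷ 60 = 0.9833 L/s.
R = (PIP − Pplat)/V̇ = (11 − 8) / 0.9833 = 3.0/0.9833 = 3.051 cmH2O·s/L.
C = Vt/(Pplat − PEEP) = 420.0 / (8 − 3) = 420.0/5.0 = 84.0 mL/cmH2O.
τ = R × C = 3.051 × 0.084 L/cmH2O = 0.2563 s.
Fraction remaining = e^(−Te/τ) = e^(−0.38/0.2563) = 0.227; trapped volume = 420.0 × 0.227 = 95.34 mL.
Additional alveolar pressure from trapping ≈ V_trapped / C = 95.34 / 84.0 = 1.135 cmH2O.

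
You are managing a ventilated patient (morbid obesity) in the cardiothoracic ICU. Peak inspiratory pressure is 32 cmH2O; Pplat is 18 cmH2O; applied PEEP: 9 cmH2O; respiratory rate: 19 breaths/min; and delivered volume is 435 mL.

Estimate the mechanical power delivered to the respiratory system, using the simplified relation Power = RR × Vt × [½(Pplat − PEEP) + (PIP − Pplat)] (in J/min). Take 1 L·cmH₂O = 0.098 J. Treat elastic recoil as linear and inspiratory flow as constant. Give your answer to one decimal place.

15.0

Per-breath work = Vt × [½(Pplat−PEEP) + (PIP−Pplat)] = 0.435 × [0.5×9.0 + 14.0] = 0.435 × 18.5 = 8.048 L·cmH2O.
Power = 19 × 8.048 = 152.91 L·cmH2O/min.
× 0.098 J/(L·cmH2O) → 14.985 J/min.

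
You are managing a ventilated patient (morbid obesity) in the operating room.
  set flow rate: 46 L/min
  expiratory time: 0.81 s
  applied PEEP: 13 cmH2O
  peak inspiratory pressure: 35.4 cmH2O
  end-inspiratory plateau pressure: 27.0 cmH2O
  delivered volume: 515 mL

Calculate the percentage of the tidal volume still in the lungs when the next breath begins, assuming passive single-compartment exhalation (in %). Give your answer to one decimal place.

Flow: 46 L/min ÷ 60 = 0.7667 L/s.
R = (PIP − Pplat)/V̇ = (35.4 − 27.0) / 0.7667 = 8.4/0.7667 = 10.956 cmH2O·s/L.
C = Vt/(Pplat − PEEP) = 515.0 / (27.0 − 13) = 515.0/14.0 = 36.786 mL/cmH2O.
τ = R × C = 10.956 × 0.03679 L/cmH2O = 0.4031 s.
Fraction remaining at end-expiration = e^(−Te/τ) = e^(−0.81/0.4031) = 0.1341 → 13.41%.

13.4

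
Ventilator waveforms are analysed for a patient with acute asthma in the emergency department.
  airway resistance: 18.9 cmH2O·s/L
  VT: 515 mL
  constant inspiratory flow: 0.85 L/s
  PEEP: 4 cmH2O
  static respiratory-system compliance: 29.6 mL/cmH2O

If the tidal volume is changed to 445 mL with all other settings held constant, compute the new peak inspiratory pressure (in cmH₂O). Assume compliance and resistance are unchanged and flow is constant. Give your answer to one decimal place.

PIP = Vt/C + R·V̇ + PEEP (constant-flow equation of motion).
Only the elastic term changes: ΔPIP = ΔVt / C = (445 − 515) / 29.6 = -2.365 cmH2O.
Original PIP = 515/29.6 + 18.9×0.85 + 4 = 37.464 cmH2O; new PIP = 37.464 + (-2.365) = 35.099 cmH2O.

35.1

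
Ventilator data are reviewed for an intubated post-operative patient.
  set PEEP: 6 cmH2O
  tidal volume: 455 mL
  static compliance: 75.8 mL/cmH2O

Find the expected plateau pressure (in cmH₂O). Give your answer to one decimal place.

Pplat = PEEP + Vt / Cstat = 6 + 455 / 75.8 = 6 + 6.003 = 12.003 cmH2O.

12.0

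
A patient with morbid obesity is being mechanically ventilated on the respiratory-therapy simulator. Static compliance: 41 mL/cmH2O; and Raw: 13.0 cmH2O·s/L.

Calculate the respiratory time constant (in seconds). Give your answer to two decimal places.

0.53

τ = R × C = 13.0 × 41 mL/cmH2O = 13.0 × 0.041 L/cmH2O = 0.533 s.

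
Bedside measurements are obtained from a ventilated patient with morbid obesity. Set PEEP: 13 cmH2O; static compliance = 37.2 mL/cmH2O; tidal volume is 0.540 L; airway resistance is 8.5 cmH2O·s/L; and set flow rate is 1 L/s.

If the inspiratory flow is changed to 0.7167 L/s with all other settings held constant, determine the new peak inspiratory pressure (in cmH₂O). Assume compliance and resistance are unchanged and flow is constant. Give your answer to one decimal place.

33.6

PIP = Vt/C + R·V̇ + PEEP (constant-flow equation of motion).
Only the resistive term changes: ΔPIP = R × ΔV̇ = 8.5 × (0.7167 − 1) = 8.5 × -0.2833 = -2.408 cmH2O.
Original PIP = 540/37.2 + 8.5×1 + 13 = 36.016 cmH2O; new PIP = 36.016 + (-2.408) = 33.608 cmH2O.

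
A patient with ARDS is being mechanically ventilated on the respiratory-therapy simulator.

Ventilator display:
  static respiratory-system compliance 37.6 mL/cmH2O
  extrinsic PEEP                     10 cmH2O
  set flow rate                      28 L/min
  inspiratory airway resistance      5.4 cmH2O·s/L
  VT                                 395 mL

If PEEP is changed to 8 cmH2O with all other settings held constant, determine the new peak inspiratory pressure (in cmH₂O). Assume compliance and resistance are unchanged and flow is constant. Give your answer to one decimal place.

21.0

Flow: 28 L/min ÷ 60 = 0.4667 L/s.
PIP = Vt/C + R·V̇ + PEEP (constant-flow equation of motion).
Only the baseline term changes: ΔPIP = ΔPEEP = 8 − 10 = -2.0 cmH2O.
Original PIP = 395/37.6 + 5.4×0.4667 + 10 = 23.025 cmH2O; new PIP = 23.025 + (-2.0) = 21.025 cmH2O.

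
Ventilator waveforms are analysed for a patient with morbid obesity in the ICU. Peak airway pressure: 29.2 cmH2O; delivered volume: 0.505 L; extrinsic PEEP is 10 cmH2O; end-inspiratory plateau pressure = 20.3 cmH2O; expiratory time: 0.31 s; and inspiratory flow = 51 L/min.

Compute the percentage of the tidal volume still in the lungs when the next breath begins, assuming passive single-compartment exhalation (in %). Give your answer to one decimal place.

Flow: 51 L/min ÷ 60 = 0.85 L/s.
R = (PIP − Pplat)/V̇ = (29.2 − 20.3) / 0.85 = 8.9/0.85 = 10.471 cmH2O·s/L.
C = Vt/(Pplat − PEEP) = 505.0 / (20.3 − 10) = 505.0/10.3 = 49.029 mL/cmH2O.
τ = R × C = 10.471 × 0.04903 L/cmH2O = 0.5134 s.
Fraction remaining at end-expiration = e^(−Te/τ) = e^(−0.31/0.5134) = 0.5467 → 54.67%.

54.7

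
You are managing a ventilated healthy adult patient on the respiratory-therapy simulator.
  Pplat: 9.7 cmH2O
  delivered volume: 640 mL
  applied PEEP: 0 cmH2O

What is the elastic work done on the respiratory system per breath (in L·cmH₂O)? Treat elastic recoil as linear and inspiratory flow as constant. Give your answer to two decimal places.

Elastic work ≈ ½ × (Pplat − PEEP) × Vt = 0.5 × (9.7 − 0) × 0.640 L = 0.5 × 9.7 × 0.640 = 3.104 L·cmH2O.

3.10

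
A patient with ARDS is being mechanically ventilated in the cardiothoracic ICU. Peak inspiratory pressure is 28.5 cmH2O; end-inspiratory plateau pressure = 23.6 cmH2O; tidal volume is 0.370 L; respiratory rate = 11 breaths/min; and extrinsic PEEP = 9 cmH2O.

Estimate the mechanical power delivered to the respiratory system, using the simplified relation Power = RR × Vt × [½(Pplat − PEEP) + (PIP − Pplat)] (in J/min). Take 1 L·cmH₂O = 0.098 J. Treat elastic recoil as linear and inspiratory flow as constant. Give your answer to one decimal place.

4.9

Per-breath work = Vt × [½(Pplat−PEEP) + (PIP−Pplat)] = 0.370 × [0.5×14.6 + 4.9] = 0.370 × 12.2 = 4.514 L·cmH2O.
Power = 11 × 4.514 = 49.654 L·cmH2O/min.
× 0.098 J/(L·cmH2O) → 4.866 J/min.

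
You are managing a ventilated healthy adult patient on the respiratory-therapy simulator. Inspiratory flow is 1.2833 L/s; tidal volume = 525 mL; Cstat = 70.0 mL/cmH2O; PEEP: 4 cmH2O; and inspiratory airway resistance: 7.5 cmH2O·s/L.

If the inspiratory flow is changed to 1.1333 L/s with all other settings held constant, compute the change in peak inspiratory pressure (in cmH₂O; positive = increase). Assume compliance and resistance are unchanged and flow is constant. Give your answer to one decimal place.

PIP = Vt/C + R·V̇ + PEEP (constant-flow equation of motion).
Only the resistive term changes: ΔPIP = R × ΔV̇ = 7.5 × (1.1333 − 1.2833) = 7.5 × -0.15 = -1.125 cmH2O.

-1.1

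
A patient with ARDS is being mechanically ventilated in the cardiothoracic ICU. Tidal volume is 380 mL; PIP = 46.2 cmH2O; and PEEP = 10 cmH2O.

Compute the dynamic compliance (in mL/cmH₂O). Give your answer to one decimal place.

10.5

Dynamic compliance = Vt / (PIP − PEEP) = 380 / (46.2 − 10) = 380 / 36.2 = 10.497 mL/cmH2O.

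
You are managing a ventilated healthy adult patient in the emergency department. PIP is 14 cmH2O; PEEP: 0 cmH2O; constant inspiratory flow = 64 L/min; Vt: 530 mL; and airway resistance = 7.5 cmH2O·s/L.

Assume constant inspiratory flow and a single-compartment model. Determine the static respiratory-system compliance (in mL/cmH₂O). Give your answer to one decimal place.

Flow: 64 L/min ÷ 60 = 1.0667 L/s.
Equation of motion (constant flow): PIP = Vt/C + R·V̇ + PEEP.
Vt/C = PIP − R·V̇ − PEEP = 14 − 7.5×1.0667 − 0 = 14 − 8.0 − 0 = 6.0 cmH2O.
C = Vt / 6.0 = 530 / 6.0 = 88.333 mL/cmH2O.

88.3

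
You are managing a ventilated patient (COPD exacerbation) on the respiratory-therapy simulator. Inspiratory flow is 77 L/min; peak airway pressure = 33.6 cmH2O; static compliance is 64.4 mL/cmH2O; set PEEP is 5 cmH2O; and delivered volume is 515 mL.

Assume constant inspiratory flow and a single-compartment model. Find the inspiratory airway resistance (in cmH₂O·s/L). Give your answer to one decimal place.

16.1

Flow: 77 L/min ÷ 60 = 1.2833 L/s.
Equation of motion (constant flow): PIP = Vt/C + R·V̇ + PEEP.
R·V̇ = PIP − Vt/C − PEEP = 33.6 − 515/64.4 − 5 = 33.6 − 7.997 − 5 = 20.603 cmH2O.
R = 20.603 / 1.2833 = 16.055 cmH2O·s/L.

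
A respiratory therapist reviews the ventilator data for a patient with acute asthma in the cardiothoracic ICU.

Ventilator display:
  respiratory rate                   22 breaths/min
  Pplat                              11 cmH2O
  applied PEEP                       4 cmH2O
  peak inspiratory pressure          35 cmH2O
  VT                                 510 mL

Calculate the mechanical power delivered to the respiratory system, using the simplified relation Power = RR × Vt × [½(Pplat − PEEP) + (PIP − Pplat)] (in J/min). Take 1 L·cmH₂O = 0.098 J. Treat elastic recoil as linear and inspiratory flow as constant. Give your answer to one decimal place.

30.2

Per-breath work = Vt × [½(Pplat−PEEP) + (PIP−Pplat)] = 0.510 × [0.5×7.0 + 24.0] = 0.510 × 27.5 = 14.025 L·cmH2O.
Power = 22 × 14.025 = 308.55 L·cmH2O/min.
× 0.098 J/(L·cmH2O) → 30.238 J/min.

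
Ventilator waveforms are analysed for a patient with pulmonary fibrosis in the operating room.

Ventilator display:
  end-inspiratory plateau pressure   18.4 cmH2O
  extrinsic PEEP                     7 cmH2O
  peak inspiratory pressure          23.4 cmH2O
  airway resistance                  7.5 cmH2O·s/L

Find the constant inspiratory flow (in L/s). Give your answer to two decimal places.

flow = (PIP − Pplat) / Raw = 5.0 / 7.5 = 0.6667 L/s.

0.67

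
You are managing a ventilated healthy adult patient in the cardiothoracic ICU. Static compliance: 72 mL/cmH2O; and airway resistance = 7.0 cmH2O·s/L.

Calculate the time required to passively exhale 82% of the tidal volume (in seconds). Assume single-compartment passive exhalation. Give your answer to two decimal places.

0.86

τ = R × C = 7.0 × 72 mL/cmH2O = 7.0 × 0.072 L/cmH2O = 0.504 s.
Exhaled fraction f = 1 − e^(−t/τ) → t = −τ·ln(1 − f) = −0.504·ln(0.18) = 0.8643 s.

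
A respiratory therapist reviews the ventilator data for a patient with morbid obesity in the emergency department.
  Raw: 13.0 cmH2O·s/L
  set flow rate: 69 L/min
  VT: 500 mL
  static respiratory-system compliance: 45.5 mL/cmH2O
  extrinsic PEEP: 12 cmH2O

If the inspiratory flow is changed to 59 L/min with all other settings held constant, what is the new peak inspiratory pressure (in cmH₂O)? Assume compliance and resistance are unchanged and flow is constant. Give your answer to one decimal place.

Flow: 69 L/min ÷ 60 = 1.15 L/s.
New flow: 59 L/min ÷ 60 = 0.9833 L/s.
PIP = Vt/C + R·V̇ + PEEP (constant-flow equation of motion).
Only the resistive term changes: ΔPIP = R × ΔV̇ = 13.0 × (0.9833 − 1.15) = 13.0 × -0.1667 = -2.167 cmH2O.
Original PIP = 500/45.5 + 13.0×1.15 + 12 = 37.939 cmH2O; new PIP = 37.939 + (-2.167) = 35.772 cmH2O.

35.8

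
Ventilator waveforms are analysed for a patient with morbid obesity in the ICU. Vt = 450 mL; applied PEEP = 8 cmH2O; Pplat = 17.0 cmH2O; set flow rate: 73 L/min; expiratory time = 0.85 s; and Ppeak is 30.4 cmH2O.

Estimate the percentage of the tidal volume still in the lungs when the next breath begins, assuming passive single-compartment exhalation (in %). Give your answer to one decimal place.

21.4

Flow: 73 L/min ÷ 60 = 1.2167 L/s.
R = (PIP − Pplat)/V̇ = (30.4 − 17.0) / 1.2167 = 13.4/1.2167 = 11.013 cmH2O·s/L.
C = Vt/(Pplat − PEEP) = 450.0 / (17.0 − 8) = 450.0/9.0 = 50.0 mL/cmH2O.
τ = R × C = 11.013 × 0.05 L/cmH2O = 0.5507 s.
Fraction remaining at end-expiration = e^(−Te/τ) = e^(−0.85/0.5507) = 0.2136 → 21.36%.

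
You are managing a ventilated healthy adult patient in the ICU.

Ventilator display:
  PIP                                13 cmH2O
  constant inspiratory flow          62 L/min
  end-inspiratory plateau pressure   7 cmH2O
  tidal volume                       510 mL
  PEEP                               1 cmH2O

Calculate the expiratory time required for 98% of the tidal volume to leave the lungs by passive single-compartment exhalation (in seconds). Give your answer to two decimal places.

Flow: 62 L/min ÷ 60 = 1.0333 L/s.
R = (PIP − Pplat)/V̇ = (13 − 7) / 1.0333 = 6.0/1.0333 = 5.807 cmH2O·s/L.
C = Vt/(Pplat − PEEP) = 510.0 / (7 − 1) = 510.0/6.0 = 85.0 mL/cmH2O.
τ = R × C = 5.807 × 0.085 L/cmH2O = 0.4936 s.
t = −τ·ln(1 − 0.98) = −0.4936·ln(0.02) = 1.931 s.

1.93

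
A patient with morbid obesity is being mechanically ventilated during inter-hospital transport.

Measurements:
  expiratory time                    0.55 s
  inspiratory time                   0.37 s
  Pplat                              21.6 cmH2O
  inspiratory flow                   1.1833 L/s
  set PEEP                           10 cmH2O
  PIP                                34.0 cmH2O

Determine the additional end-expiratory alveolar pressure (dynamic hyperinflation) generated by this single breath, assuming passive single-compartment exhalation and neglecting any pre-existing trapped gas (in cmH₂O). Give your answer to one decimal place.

2.9

Vt = flow × Ti = 1.1833 L/s × 0.37 s × 1000 mL/L = 437.82 mL.
R = (PIP − Pplat)/V̇ = (34.0 − 21.6) / 1.1833 = 12.4/1.1833 = 10.479 cmH2O·s/L.
C = Vt/(Pplat − PEEP) = 437.82 / (21.6 − 10) = 437.82/11.6 = 37.743 mL/cmH2O.
τ = R × C = 10.479 × 0.03774 L/cmH2O = 0.3955 s.
Fraction remaining = e^(−Te/τ) = e^(−0.55/0.3955) = 0.2489; trapped volume = 437.82 × 0.2489 = 108.97 mL.
Additional alveolar pressure from trapping ≈ V_trapped / C = 108.97 / 37.743 = 2.887 cmH2O.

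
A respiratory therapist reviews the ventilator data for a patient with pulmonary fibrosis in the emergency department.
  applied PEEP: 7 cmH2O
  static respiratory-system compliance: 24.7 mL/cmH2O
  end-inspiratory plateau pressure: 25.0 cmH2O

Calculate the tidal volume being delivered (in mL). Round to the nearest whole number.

445

Vt = Cstat × (Pplat − PEEP) = 24.7 × (25.0 − 7) = 24.7 × 18.0 = 444.6 mL.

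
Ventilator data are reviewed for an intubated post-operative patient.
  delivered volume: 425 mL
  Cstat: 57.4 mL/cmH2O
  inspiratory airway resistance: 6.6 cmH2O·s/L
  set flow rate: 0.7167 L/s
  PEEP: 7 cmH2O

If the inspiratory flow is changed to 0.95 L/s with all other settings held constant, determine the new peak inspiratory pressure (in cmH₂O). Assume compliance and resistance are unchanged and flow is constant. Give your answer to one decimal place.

PIP = Vt/C + R·V̇ + PEEP (constant-flow equation of motion).
Only the resistive term changes: ΔPIP = R × ΔV̇ = 6.6 × (0.95 − 0.7167) = 6.6 × 0.2333 = 1.54 cmH2O.
Original PIP = 425/57.4 + 6.6×0.7167 + 7 = 19.134 cmH2O; new PIP = 19.134 + (1.54) = 20.674 cmH2O.

20.7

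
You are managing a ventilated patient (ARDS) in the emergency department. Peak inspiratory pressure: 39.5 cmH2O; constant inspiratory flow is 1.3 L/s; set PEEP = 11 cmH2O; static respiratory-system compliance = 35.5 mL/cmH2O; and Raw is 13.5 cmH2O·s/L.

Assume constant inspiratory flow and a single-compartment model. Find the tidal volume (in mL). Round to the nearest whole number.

Equation of motion (constant flow): PIP = Vt/C + R·V̇ + PEEP.
Vt/C = PIP − R·V̇ − PEEP = 39.5 − 17.55 − 11 = 10.95 cmH2O.
Vt = C × 10.95 = 35.5 × 10.95 = 388.73 mL.

389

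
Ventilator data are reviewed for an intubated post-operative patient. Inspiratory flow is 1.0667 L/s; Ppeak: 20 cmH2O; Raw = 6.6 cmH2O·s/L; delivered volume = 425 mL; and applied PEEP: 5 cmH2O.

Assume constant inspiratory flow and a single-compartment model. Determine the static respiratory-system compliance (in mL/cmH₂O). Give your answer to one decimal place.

53.4

Equation of motion (constant flow): PIP = Vt/C + R·V̇ + PEEP.
Vt/C = PIP − R·V̇ − PEEP = 20 − 6.6×1.0667 − 5 = 20 − 7.04 − 5 = 7.96 cmH2O.
C = Vt / 7.96 = 425 / 7.96 = 53.392 mL/cmH2O.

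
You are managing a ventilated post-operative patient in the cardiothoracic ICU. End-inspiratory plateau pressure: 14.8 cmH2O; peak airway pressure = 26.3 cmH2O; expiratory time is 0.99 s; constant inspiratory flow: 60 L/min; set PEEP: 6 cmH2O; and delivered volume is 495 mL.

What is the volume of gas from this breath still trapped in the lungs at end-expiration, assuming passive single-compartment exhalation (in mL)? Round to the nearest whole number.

107

Flow: 60 L/min ÷ 60 = 1 L/s.
R = (PIP − Pplat)/V̇ = (26.3 − 14.8) / 1 = 11.5/1 = 11.5 cmH2O·s/L.
C = Vt/(Pplat − PEEP) = 495.0 / (14.8 − 6) = 495.0/8.8 = 56.25 mL/cmH2O.
τ = R × C = 11.5 × 0.05625 L/cmH2O = 0.6469 s.
Fraction remaining = e^(−Te/τ) = e^(−0.99/0.6469) = 0.2165.
Trapped volume = 495.0 × 0.2165 = 107.17 mL.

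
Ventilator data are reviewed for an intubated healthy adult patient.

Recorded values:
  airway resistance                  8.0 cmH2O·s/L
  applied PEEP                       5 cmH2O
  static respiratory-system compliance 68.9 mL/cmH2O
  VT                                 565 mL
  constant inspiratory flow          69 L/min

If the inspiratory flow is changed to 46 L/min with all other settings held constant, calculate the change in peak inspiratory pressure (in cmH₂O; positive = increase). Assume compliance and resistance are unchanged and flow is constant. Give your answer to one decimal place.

Flow: 69 L/min ÷ 60 = 1.15 L/s.
New flow: 46 L/min ÷ 60 = 0.7667 L/s.
PIP = Vt/C + R·V̇ + PEEP (constant-flow equation of motion).
Only the resistive term changes: ΔPIP = R × ΔV̇ = 8.0 × (0.7667 − 1.15) = 8.0 × -0.3833 = -3.066 cmH2O.

-3.1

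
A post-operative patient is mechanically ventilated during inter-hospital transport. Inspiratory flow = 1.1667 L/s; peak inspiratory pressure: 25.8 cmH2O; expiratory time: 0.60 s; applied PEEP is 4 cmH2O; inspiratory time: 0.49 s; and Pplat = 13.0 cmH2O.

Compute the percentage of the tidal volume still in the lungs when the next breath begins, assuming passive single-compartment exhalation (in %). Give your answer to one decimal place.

Vt = flow × Ti = 1.1667 L/s × 0.49 s × 1000 mL/L = 571.68 mL.
R = (PIP − Pplat)/V̇ = (25.8 − 13.0) / 1.1667 = 12.8/1.1667 = 10.971 cmH2O·s/L.
C = Vt/(Pplat − PEEP) = 571.68 / (13.0 − 4) = 571.68/9.0 = 63.52 mL/cmH2O.
τ = R × C = 10.971 × 0.06352 L/cmH2O = 0.6969 s.
Fraction remaining at end-expiration = e^(−Te/τ) = e^(−0.60/0.6969) = 0.4228 → 42.28%.

42.3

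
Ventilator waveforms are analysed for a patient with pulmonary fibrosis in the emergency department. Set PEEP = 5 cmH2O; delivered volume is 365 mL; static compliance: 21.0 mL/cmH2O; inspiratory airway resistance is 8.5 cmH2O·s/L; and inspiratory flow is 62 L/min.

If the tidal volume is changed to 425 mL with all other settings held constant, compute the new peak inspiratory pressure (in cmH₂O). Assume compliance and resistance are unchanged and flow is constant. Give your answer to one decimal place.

34.0

Flow: 62 L/min ÷ 60 = 1.0333 L/s.
PIP = Vt/C + R·V̇ + PEEP (constant-flow equation of motion).
Only the elastic term changes: ΔPIP = ΔVt / C = (425 − 365) / 21.0 = 2.857 cmH2O.
Original PIP = 365/21.0 + 8.5×1.0333 + 5 = 31.164 cmH2O; new PIP = 31.164 + (2.857) = 34.021 cmH2O.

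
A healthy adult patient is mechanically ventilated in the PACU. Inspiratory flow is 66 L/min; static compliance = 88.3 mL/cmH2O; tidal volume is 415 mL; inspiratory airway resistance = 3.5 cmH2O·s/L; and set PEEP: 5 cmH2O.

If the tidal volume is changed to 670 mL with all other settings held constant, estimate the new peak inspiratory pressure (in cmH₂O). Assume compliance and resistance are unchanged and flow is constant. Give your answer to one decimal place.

Flow: 66 L/min ÷ 60 = 1.1 L/s.
PIP = Vt/C + R·V̇ + PEEP (constant-flow equation of motion).
Only the elastic term changes: ΔPIP = ΔVt / C = (670 − 415) / 88.3 = 2.888 cmH2O.
Original PIP = 415/88.3 + 3.5×1.1 + 5 = 13.55 cmH2O; new PIP = 13.55 + (2.888) = 16.438 cmH2O.

16.4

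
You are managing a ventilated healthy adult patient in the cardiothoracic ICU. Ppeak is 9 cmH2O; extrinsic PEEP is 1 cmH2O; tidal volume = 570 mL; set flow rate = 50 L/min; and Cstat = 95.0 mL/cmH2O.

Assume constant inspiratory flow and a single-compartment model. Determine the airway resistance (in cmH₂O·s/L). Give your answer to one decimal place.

2.4

Flow: 50 L/min ÷ 60 = 0.8333 L/s.
Equation of motion (constant flow): PIP = Vt/C + R·V̇ + PEEP.
R·V̇ = PIP − Vt/C − PEEP = 9 − 570/95.0 − 1 = 9 − 6.0 − 1 = 2.0 cmH2O.
R = 2.0 / 0.8333 = 2.4 cmH2O·s/L.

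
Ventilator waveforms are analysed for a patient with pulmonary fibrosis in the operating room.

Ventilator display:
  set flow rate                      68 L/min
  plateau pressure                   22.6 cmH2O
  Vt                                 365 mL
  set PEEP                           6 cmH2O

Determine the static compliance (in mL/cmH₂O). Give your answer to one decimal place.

Cstat = Vt / (Pplat − PEEP) = 365 / (22.6 − 6) = 365 / 16.6 = 21.988 mL/cmH2O.

22.0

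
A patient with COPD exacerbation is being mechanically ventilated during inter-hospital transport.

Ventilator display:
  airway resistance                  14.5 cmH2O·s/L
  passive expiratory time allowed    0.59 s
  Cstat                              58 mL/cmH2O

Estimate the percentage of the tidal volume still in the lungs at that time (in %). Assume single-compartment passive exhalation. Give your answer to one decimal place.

τ = R × C = 14.5 × 58 mL/cmH2O = 14.5 × 0.058 L/cmH2O = 0.841 s.
Passive exhalation: V(t)/V₀ = e^(−t/τ) = e^(−0.59/0.841) = 0.4958.
Fraction remaining = 0.4958 → 49.58%.

49.6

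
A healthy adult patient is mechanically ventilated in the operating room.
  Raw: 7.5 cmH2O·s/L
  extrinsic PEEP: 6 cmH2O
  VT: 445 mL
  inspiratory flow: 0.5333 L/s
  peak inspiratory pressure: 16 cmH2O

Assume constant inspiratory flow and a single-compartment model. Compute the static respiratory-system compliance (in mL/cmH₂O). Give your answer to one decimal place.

74.2

Equation of motion (constant flow): PIP = Vt/C + R·V̇ + PEEP.
Vt/C = PIP − R·V̇ − PEEP = 16 − 7.5×0.5333 − 6 = 16 − 4.0 − 6 = 6.0 cmH2O.
C = Vt / 6.0 = 445 / 6.0 = 74.167 mL/cmH2O.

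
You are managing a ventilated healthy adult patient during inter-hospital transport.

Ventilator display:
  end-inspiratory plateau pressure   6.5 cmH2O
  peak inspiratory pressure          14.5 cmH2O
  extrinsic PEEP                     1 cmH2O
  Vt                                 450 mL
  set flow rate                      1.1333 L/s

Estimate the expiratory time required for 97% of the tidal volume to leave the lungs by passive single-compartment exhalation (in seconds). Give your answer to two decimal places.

2.03

R = (PIP − Pplat)/V̇ = (14.5 − 6.5) / 1.1333 = 8.0/1.1333 = 7.059 cmH2O·s/L.
C = Vt/(Pplat − PEEP) = 450.0 / (6.5 − 1) = 450.0/5.5 = 81.818 mL/cmH2O.
τ = R × C = 7.059 × 0.08182 L/cmH2O = 0.5776 s.
t = −τ·ln(1 − 0.97) = −0.5776·ln(0.03) = 2.025 s.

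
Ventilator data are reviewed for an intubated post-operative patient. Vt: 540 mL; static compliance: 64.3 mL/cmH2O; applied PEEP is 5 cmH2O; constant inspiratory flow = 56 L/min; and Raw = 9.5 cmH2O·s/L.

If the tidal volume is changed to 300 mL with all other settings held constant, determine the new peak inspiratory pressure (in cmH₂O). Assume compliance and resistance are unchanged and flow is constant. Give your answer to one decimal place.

18.5

Flow: 56 L/min ÷ 60 = 0.9333 L/s.
PIP = Vt/C + R·V̇ + PEEP (constant-flow equation of motion).
Only the elastic term changes: ΔPIP = ΔVt / C = (300 − 540) / 64.3 = -3.733 cmH2O.
Original PIP = 540/64.3 + 9.5×0.9333 + 5 = 22.264 cmH2O; new PIP = 22.264 + (-3.733) = 18.531 cmH2O.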